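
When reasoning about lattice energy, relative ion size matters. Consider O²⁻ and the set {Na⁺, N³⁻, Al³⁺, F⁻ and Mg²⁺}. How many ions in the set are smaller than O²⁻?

Each ion has 10 electrons. The ranking follows nuclear charge in reverse — greater Z gives a smaller radius. Al³⁺ (Z=13), Mg²⁺ (Z=12), Na⁺ (Z=11), F⁻ (Z=9), O²⁻ (Z=8), N³⁻ (Z=7).
Placing each against O²⁻: smaller — Al³⁺, Mg²⁺, Na⁺, F⁻; larger — N³⁻. Count: 4.

4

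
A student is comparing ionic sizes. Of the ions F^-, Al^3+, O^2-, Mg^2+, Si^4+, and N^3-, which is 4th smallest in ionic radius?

F^-

Isoelectronic series (10 e⁻ each). Size is set by nuclear charge: more protons means a smaller ion. Si^4+ (Z=14), Al^3+ (Z=13), Mg^2+ (Z=12), F^- (Z=9), O^2- (Z=8), N^3- (Z=7).
Ordering: Si^4+ < Al^3+ < Mg^2+ < F^- < O^2- < N^3-. The 4th smallest is F^-.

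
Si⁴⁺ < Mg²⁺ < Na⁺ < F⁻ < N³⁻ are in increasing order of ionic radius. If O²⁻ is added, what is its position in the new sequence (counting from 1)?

Isoelectronic series (10 e⁻ each). Size is set by nuclear charge: more protons means a smaller ion. Si⁴⁺ (Z=14), Mg²⁺ (Z=12), Na⁺ (Z=11), F⁻ (Z=9), O²⁻ (Z=8), N³⁻ (Z=7).
The complete sequence is Si⁴⁺ < Mg²⁺ < Na⁺ < F⁻ < O²⁻ < N³⁻. O²⁻ sits at position 5.

5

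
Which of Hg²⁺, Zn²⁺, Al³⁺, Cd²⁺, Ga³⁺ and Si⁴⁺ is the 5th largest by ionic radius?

Electron counts and nuclear charges: Si⁴⁺ has 10 e⁻ (Z=14), Al³⁺ has 10 e⁻ (Z=13), Ga³⁺ has 28 e⁻ (Z=31), Zn²⁺ has 28 e⁻ (Z=30), Cd²⁺ has 46 e⁻ (Z=48), Hg²⁺ has 78 e⁻ (Z=80). Si⁴⁺ < Al³⁺ (both 10 e⁻, Z=14>13); Al³⁺ < Ga³⁺ (same group, 1 shell fewer); Ga³⁺ < Zn²⁺ (isoelectronic, higher Z=31 is smaller); Zn²⁺ < Cd²⁺ (same group, period 4 vs 5); Cd²⁺ < Hg²⁺ (same group, 1 shell fewer).
Full ascending order: Si⁴⁺ < Al³⁺ < Ga³⁺ < Zn²⁺ < Cd²⁺ < Hg²⁺. Counting from the largest, position 5 is Al³⁺.

Al³⁺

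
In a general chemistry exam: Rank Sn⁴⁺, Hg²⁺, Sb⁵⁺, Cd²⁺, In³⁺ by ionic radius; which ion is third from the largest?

In³⁺

Sb⁵⁺ has 46 e⁻ (Z=51), Sn⁴⁺ has 46 e⁻ (Z=50), In³⁺ has 46 e⁻ (Z=49), Cd²⁺ has 46 e⁻ (Z=48), Hg²⁺ has 78 e⁻ (Z=80). Sb⁵⁺ < Sn⁴⁺ (both 46 e⁻, Z=51>50); Sn⁴⁺ < In³⁺ (both 46 e⁻, Z=50>49); In³⁺ < Cd²⁺ (both 46 e⁻, Z=49>48); Cd²⁺ < Hg²⁺ (same group, period 5 vs 6).
Ordering: Sb⁵⁺ < Sn⁴⁺ < In³⁺ < Cd²⁺ < Hg²⁺. The third largest is In³⁺.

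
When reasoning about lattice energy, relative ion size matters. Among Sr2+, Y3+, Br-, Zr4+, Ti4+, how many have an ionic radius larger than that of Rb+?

1

Ti4+ (Z=22, 18 e⁻), Zr4+ (Z=40, 36 e⁻), Y3+ (Z=39, 36 e⁻), Sr2+ (Z=38, 36 e⁻), Rb+ (Z=37, 36 e⁻), Br- (Z=35, 36 e⁻). Ti4+ < Zr4+ (same group, period 4 vs 5); Zr4+ < Y3+ (both 36 e⁻, Z=40>39); Y3+ < Sr2+ (isoelectronic, higher Z=39 is smaller); Sr2+ < Rb+ (isoelectronic, higher Z=38 is smaller); Rb+ < Br- (both 36 e⁻, Z=37>35).
Relative to Rb+, the ions that are larger are Br-. So 1 is larger.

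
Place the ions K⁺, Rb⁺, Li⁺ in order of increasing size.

All are in the same group with charge +1. Radius grows down the group as n (the outermost shell) increases.

Li⁺ < K⁺ < Rb⁺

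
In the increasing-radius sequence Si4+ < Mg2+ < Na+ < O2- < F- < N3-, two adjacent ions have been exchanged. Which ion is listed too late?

F-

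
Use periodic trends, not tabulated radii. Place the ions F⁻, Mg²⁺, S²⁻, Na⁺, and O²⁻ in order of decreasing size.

S²⁻ > O²⁻ > F⁻ > Na⁺ > Mg²⁺

Tabulating Z and e⁻: Mg²⁺ (Z=12, 10 e⁻), Na⁺ (Z=11, 10 e⁻), F⁻ (Z=9, 10 e⁻), O²⁻ (Z=8, 10 e⁻), S²⁻ (Z=16, 18 e⁻). Mg²⁺ < Na⁺ (both 10 e⁻, Z=12>11); Na⁺ < F⁻ (both 10 e⁻, Z=11>9); F⁻ < O²⁻ (both 10 e⁻, Z=9>8); O²⁻ < S²⁻ (same group, 1 shell fewer).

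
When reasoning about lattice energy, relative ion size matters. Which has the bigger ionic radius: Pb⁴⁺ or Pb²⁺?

Pb²⁺

These are all Pb ions. Removing more electrons (higher positive charge) pulls the remaining electrons in closer, so Pb⁴⁺ is smallest and Pb²⁺ is largest.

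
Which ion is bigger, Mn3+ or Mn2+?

These are all Mn ions. Removing more electrons (higher positive charge) pulls the remaining electrons in closer, so Mn3+ is smallest and Mn2+ is largest.

Mn2+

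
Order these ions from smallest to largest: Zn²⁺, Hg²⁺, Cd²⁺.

Zn²⁺ < Cd²⁺ < Hg²⁺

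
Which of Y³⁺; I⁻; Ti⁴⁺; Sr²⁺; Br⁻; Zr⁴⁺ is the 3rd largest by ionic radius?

Sr²⁺

First list Z and electron count for each: Ti⁴⁺: 18 e⁻, Z=22, Zr⁴⁺: 36 e⁻, Z=40, Y³⁺: 36 e⁻, Z=39, Sr²⁺: 36 e⁻, Z=38, Br⁻: 36 e⁻, Z=35, I⁻: 54 e⁻, Z=53. Ti⁴⁺ < Zr⁴⁺ (same group, period 4 vs 5); Zr⁴⁺ < Y³⁺ (isoelectronic, higher Z=40 is smaller); Y³⁺ < Sr²⁺ (isoelectronic, higher Z=39 is smaller); Sr²⁺ < Br⁻ (isoelectronic, higher Z=38 is smaller); Br⁻ < I⁻ (same group, period 4 vs 5).
Full ascending order: Ti⁴⁺ < Zr⁴⁺ < Y³⁺ < Sr²⁺ < Br⁻ < I⁻. Counting from the largest, position 3 is Sr²⁺.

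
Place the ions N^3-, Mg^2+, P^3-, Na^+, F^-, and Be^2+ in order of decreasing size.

Work out protons and electrons: Be^2+: 2 e⁻, Z=4, Mg^2+: 10 e⁻, Z=12, Na^+: 10 e⁻, Z=11, F^-: 10 e⁻, Z=9, N^3-: 10 e⁻, Z=7, P^3-: 18 e⁻, Z=15. Be^2+ < Mg^2+ (same group, 1 shell fewer); Mg^2+ < Na^+ (both 10 e⁻, Z=12>11); Na^+ < F^- (isoelectronic, higher Z=11 is smaller); F^- < N^3- (isoelectronic, higher Z=9 is smaller); N^3- < P^3- (same group, period 2 vs 3).

P^3- > N^3- > F^- > Na^+ > Mg^2+ > Be^2+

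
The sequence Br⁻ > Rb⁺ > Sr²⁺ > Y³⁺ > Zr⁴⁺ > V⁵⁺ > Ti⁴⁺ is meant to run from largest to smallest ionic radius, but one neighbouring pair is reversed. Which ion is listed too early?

Compare adjacent ions: both have 18 electrons but Z(V)=23 > Z(Ti)=22, so V⁵⁺ should be the smaller of the two — yet in this decreasing list V⁵⁺ sits before Ti⁴⁺. Nothing else is reversed, so V⁵⁺ should move one place to the right.

V⁵⁺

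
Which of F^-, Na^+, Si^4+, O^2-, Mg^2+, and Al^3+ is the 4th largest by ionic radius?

All of these have 10 electrons (isoelectronic). With the same electron cloud, the ion with the most protons pulls it in tightest. Nuclear charges: Si^4+ (Z=14), Al^3+ (Z=13), Mg^2+ (Z=12), Na^+ (Z=11), F^- (Z=9), O^2- (Z=8). Highest Z is smallest.
That gives Si^4+ < Al^3+ < Mg^2+ < Na^+ < F^- < O^2-. From the largest end, number 4 is Mg^2+.

Mg^2+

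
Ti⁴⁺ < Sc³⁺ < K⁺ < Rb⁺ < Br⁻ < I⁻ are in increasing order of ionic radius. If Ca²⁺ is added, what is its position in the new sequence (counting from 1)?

Ti⁴⁺ has 18 e⁻ (Z=22), Sc³⁺ has 18 e⁻ (Z=21), Ca²⁺ has 18 e⁻ (Z=20), K⁺ has 18 e⁻ (Z=19), Rb⁺ has 36 e⁻ (Z=37), Br⁻ has 36 e⁻ (Z=35), I⁻ has 54 e⁻ (Z=53). Ti⁴⁺ < Sc³⁺ (isoelectronic, higher Z=22 is smaller); Sc³⁺ < Ca²⁺ (both 18 e⁻, Z=21>20); Ca²⁺ < K⁺ (both 18 e⁻, Z=20>19); K⁺ < Rb⁺ (same group, 1 shell fewer); Rb⁺ < Br⁻ (both 36 e⁻, Z=37>35); Br⁻ < I⁻ (same group, period 4 vs 5).
Merged order: Ti⁴⁺ < Sc³⁺ < Ca²⁺ < K⁺ < Rb⁺ < Br⁻ < I⁻ — Ca²⁺ is number 3.

3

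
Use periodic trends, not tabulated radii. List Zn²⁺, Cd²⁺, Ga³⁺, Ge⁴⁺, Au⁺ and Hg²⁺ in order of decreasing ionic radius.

Ge⁴⁺ has 28 e⁻ (Z=32), Ga³⁺ has 28 e⁻ (Z=31), Zn²⁺ has 28 e⁻ (Z=30), Cd²⁺ has 46 e⁻ (Z=48), Hg²⁺ has 78 e⁻ (Z=80), Au⁺ has 78 e⁻ (Z=79). Ge⁴⁺ < Ga³⁺ (isoelectronic, higher Z=32 is smaller); Ga³⁺ < Zn²⁺ (both 28 e⁻, Z=31>30); Zn²⁺ < Cd²⁺ (same group, 1 shell fewer); Cd²⁺ < Hg²⁺ (same group, period 5 vs 6); Hg²⁺ < Au⁺ (isoelectronic, higher Z=80 is smaller).

Au⁺ > Hg²⁺ > Cd²⁺ > Zn²⁺ > Ga³⁺ > Ge⁴⁺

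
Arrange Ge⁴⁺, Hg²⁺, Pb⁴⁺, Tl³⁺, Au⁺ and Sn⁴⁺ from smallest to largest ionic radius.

Work out protons and electrons: Ge⁴⁺ (Z=32, 28 e⁻), Sn⁴⁺ (Z=50, 46 e⁻), Pb⁴⁺ (Z=82, 78 e⁻), Tl³⁺ (Z=81, 78 e⁻), Hg²⁺ (Z=80, 78 e⁻), Au⁺ (Z=79, 78 e⁻). Ge⁴⁺ < Sn⁴⁺ (same group, 1 shell fewer); Sn⁴⁺ < Pb⁴⁺ (same group, 1 shell fewer); Pb⁴⁺ < Tl³⁺ (both 78 e⁻, Z=82>81); Tl³⁺ < Hg²⁺ (both 78 e⁻, Z=81>80); Hg²⁺ < Au⁺ (isoelectronic, higher Z=80 is smaller).

Ge⁴⁺ < Sn⁴⁺ < Pb⁴⁺ < Tl³⁺ < Hg²⁺ < Au⁺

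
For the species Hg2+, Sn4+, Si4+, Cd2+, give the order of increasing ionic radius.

Si4+ < Sn4+ < Cd2+ < Hg2+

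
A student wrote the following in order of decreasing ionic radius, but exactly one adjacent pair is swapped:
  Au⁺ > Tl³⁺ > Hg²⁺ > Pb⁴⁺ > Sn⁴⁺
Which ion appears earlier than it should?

Tl³⁺

Check each adjacent pair. Tl³⁺ and Hg²⁺ are reversed: Tl³⁺ and Hg²⁺ share 78 electrons; the higher nuclear charge on Tl (Z=81) contracts it more, so Tl³⁺ < Hg²⁺. No other neighbouring pair contradicts the periodic trends, so Tl³⁺ is the ion listed too early.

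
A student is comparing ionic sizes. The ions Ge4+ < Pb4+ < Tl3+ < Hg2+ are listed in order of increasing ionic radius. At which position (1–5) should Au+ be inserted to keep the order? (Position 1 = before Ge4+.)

Ge4+ has 28 e⁻ (Z=32), Pb4+ has 78 e⁻ (Z=82), Tl3+ has 78 e⁻ (Z=81), Hg2+ has 78 e⁻ (Z=80), Au+ has 78 e⁻ (Z=79). Ge4+ < Pb4+ (same group, 2 shells fewer); Pb4+ < Tl3+ (isoelectronic, higher Z=82 is smaller); Tl3+ < Hg2+ (isoelectronic, higher Z=81 is smaller); Hg2+ < Au+ (isoelectronic, higher Z=80 is smaller).
The complete sequence is Ge4+ < Pb4+ < Tl3+ < Hg2+ < Au+. Au+ sits at position 5.

5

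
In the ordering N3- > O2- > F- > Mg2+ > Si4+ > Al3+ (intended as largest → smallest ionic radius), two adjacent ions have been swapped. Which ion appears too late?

Al3+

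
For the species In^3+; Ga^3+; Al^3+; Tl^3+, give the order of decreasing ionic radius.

These ions sit in one column with identical charge. Each step down the periodic table adds a principal shell, increasing the radius.

Tl^3+ > In^3+ > Ga^3+ > Al^3+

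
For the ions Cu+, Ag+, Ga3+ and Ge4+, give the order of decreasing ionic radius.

Electron counts and nuclear charges: Ge4+ has 28 e⁻ (Z=32), Ga3+ has 28 e⁻ (Z=31), Cu+ has 28 e⁻ (Z=29), Ag+ has 46 e⁻ (Z=47). Ge4+ < Ga3+ (isoelectronic, higher Z=32 is smaller); Ga3+ < Cu+ (isoelectronic, higher Z=31 is smaller); Cu+ < Ag+ (same group, 1 shell fewer).

Ag+ > Cu+ > Ga3+ > Ge4+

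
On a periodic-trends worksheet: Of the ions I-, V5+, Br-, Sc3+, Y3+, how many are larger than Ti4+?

4

V5+: 18 e⁻, Z=23, Ti4+: 18 e⁻, Z=22, Sc3+: 18 e⁻, Z=21, Y3+: 36 e⁻, Z=39, Br-: 36 e⁻, Z=35, I-: 54 e⁻, Z=53. V5+ < Ti4+ (isoelectronic, higher Z=23 is smaller); Ti4+ < Sc3+ (both 18 e⁻, Z=22>21); Sc3+ < Y3+ (same group, 1 shell fewer); Y3+ < Br- (isoelectronic, higher Z=39 is smaller); Br- < I- (same group, 1 shell fewer).
Placing each against Ti4+: smaller — V5+; larger — Sc3+, Y3+, Br-, I-. That's 4.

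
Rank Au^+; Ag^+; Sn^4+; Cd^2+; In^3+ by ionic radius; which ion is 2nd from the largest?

Tabulating Z and e⁻: Sn^4+ (Z=50, 46 e⁻), In^3+ (Z=49, 46 e⁻), Cd^2+ (Z=48, 46 e⁻), Ag^+ (Z=47, 46 e⁻), Au^+ (Z=79, 78 e⁻). Sn^4+ < In^3+ (isoelectronic, higher Z=50 is smaller); In^3+ < Cd^2+ (isoelectronic, higher Z=49 is smaller); Cd^2+ < Ag^+ (isoelectronic, higher Z=48 is smaller); Ag^+ < Au^+ (same group, period 5 vs 6).
Full ascending order: Sn^4+ < In^3+ < Cd^2+ < Ag^+ < Au^+. Counting from the largest, position 2 is Ag^+.

Ag^+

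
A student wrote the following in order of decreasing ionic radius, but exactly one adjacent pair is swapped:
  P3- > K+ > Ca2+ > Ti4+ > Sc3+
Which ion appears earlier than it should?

Ti4+

Scanning neighbour by neighbour, only Ti4+/Sc3+ violates a trend: they are isoelectronic (18 e⁻) and Ti has more protons than Sc (22 vs 21), making Ti4+ smaller. That makes Ti4+ the one sitting a position early relative to where it belongs.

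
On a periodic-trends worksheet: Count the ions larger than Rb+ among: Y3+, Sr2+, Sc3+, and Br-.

1

Sc3+: 18 e⁻, Z=21, Y3+: 36 e⁻, Z=39, Sr2+: 36 e⁻, Z=38, Rb+: 36 e⁻, Z=37, Br-: 36 e⁻, Z=35. Sc3+ < Y3+ (same group, period 4 vs 5); Y3+ < Sr2+ (both 36 e⁻, Z=39>38); Sr2+ < Rb+ (isoelectronic, higher Z=38 is smaller); Rb+ < Br- (isoelectronic, higher Z=37 is smaller).
Placing each against Rb+: smaller — Sc3+, Y3+, Sr2+; larger — Br-. That's 1.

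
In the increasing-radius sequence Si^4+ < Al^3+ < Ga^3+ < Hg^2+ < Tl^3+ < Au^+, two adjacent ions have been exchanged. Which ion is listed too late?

Compare adjacent ions: Tl^3+ and Hg^2+ share 78 electrons; the higher nuclear charge on Tl (Z=81) contracts it more, so Tl^3+ < Hg^2+ — yet in this increasing list Hg^2+ sits before Tl^3+. Nothing else is reversed, so Tl^3+ should move one place to the left.

Tl^3+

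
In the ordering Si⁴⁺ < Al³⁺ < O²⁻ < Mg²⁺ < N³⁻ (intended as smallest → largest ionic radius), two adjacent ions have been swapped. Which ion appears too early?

Scanning neighbour by neighbour, only O²⁻/Mg²⁺ violates a trend: both have 10 electrons but Z(Mg)=12 > Z(O)=8, so Mg²⁺ should be the smaller of the two. That makes O²⁻ the one sitting a position early relative to where it belongs.

O²⁻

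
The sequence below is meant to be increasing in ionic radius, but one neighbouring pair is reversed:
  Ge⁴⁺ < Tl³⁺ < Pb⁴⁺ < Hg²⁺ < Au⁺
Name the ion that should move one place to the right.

The pair Tl³⁺, Pb⁴⁺ is the wrong way round — Pb⁴⁺ and Tl³⁺ share 78 electrons; the higher nuclear charge on Pb (Z=82) contracts it more, so Pb⁴⁺ < Tl³⁺. All other adjacent pairs agree with periodic trends, so Tl³⁺ is the misplaced ion.

Tl³⁺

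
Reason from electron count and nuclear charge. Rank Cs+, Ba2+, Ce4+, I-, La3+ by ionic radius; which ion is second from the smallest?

Isoelectronic series (54 e⁻ each). Size is set by nuclear charge: more protons means a smaller ion. Ce4+ (Z=58), La3+ (Z=57), Ba2+ (Z=56), Cs+ (Z=55), I- (Z=53).
That gives Ce4+ < La3+ < Ba2+ < Cs+ < I-. From the smallest end, number 2 is La3+.

La3+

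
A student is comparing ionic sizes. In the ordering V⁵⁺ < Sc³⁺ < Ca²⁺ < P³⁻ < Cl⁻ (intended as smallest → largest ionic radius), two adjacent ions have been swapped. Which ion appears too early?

Check each adjacent pair. P³⁻ and Cl⁻ are reversed: they are isoelectronic (18 e⁻) and Cl has more protons than P (17 vs 15), making Cl⁻ smaller. No other neighbouring pair contradicts the periodic trends, so P³⁻ is the ion listed too early.

P³⁻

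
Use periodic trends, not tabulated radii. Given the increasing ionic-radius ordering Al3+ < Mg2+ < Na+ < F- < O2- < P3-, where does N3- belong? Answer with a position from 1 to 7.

Al3+ (Z=13, 10 e⁻), Mg2+ (Z=12, 10 e⁻), Na+ (Z=11, 10 e⁻), F- (Z=9, 10 e⁻), O2- (Z=8, 10 e⁻), N3- (Z=7, 10 e⁻), P3- (Z=15, 18 e⁻). Al3+ < Mg2+ (isoelectronic, higher Z=13 is smaller); Mg2+ < Na+ (isoelectronic, higher Z=12 is smaller); Na+ < F- (both 10 e⁻, Z=11>9); F- < O2- (isoelectronic, higher Z=9 is smaller); O2- < N3- (isoelectronic, higher Z=8 is smaller); N3- < P3- (same group, period 2 vs 3).
Merged order: Al3+ < Mg2+ < Na+ < F- < O2- < N3- < P3- — N3- is number 6.

6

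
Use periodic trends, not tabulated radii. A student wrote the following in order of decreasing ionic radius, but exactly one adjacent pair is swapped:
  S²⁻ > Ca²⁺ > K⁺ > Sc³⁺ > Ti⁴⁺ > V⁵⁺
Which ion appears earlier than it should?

Ca²⁺

The pair Ca²⁺, K⁺ is the wrong way round — they are isoelectronic (18 e⁻) and Ca has more protons than K (20 vs 19), making Ca²⁺ smaller. All other adjacent pairs agree with periodic trends, so Ca²⁺ is the misplaced ion.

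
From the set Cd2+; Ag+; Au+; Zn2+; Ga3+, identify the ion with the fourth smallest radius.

First list Z and electron count for each: Ga3+: 28 e⁻, Z=31, Zn2+: 28 e⁻, Z=30, Cd2+: 46 e⁻, Z=48, Ag+: 46 e⁻, Z=47, Au+: 78 e⁻, Z=79. Ga3+ < Zn2+ (both 28 e⁻, Z=31>30); Zn2+ < Cd2+ (same group, period 4 vs 5); Cd2+ < Ag+ (isoelectronic, higher Z=48 is smaller); Ag+ < Au+ (same group, 1 shell fewer).
Ordering: Ga3+ < Zn2+ < Cd2+ < Ag+ < Au+. The fourth smallest is Ag+.

Ag+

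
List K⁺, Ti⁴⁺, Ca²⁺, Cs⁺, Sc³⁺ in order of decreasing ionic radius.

Cs⁺ > K⁺ > Ca²⁺ > Sc³⁺ > Ti⁴⁺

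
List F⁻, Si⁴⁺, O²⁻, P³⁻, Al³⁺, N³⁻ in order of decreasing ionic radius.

P³⁻ > N³⁻ > O²⁻ > F⁻ > Al³⁺ > Si⁴⁺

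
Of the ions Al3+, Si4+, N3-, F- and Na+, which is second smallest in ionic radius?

Al3+

All of these have 10 electrons (isoelectronic). With the same electron cloud, the ion with the most protons pulls it in tightest. Nuclear charges: Si4+ (Z=14), Al3+ (Z=13), Na+ (Z=11), F- (Z=9), N3- (Z=7). Highest Z is smallest.
Full ascending order: Si4+ < Al3+ < Na+ < F- < N3-. Counting from the smallest, position 2 is Al3+.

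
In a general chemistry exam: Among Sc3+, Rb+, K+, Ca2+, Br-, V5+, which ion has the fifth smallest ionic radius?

Rb+

Electron counts and nuclear charges: V5+ has 18 e⁻ (Z=23), Sc3+ has 18 e⁻ (Z=21), Ca2+ has 18 e⁻ (Z=20), K+ has 18 e⁻ (Z=19), Rb+ has 36 e⁻ (Z=37), Br- has 36 e⁻ (Z=35). V5+ < Sc3+ (isoelectronic, higher Z=23 is smaller); Sc3+ < Ca2+ (both 18 e⁻, Z=21>20); Ca2+ < K+ (both 18 e⁻, Z=20>19); K+ < Rb+ (same group, period 4 vs 5); Rb+ < Br- (isoelectronic, higher Z=37 is smaller).
That gives V5+ < Sc3+ < Ca2+ < K+ < Rb+ < Br-. From the smallest end, number 5 is Rb+.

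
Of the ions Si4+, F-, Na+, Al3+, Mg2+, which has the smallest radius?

These species are isoelectronic with 10 electrons. The only difference is the number of protons: Si4+ (Z=14), Al3+ (Z=13), Mg2+ (Z=12), Na+ (Z=11), F- (Z=9). The strongest nuclear pull (Si4+) gives the smallest ion.

Si4+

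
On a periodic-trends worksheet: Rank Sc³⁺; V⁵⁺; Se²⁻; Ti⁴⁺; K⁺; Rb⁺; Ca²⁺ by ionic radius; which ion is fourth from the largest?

Work out protons and electrons: V⁵⁺ (Z=23, 18 e⁻), Ti⁴⁺ (Z=22, 18 e⁻), Sc³⁺ (Z=21, 18 e⁻), Ca²⁺ (Z=20, 18 e⁻), K⁺ (Z=19, 18 e⁻), Rb⁺ (Z=37, 36 e⁻), Se²⁻ (Z=34, 36 e⁻). V⁵⁺ < Ti⁴⁺ (isoelectronic, higher Z=23 is smaller); Ti⁴⁺ < Sc³⁺ (isoelectronic, higher Z=22 is smaller); Sc³⁺ < Ca²⁺ (both 18 e⁻, Z=21>20); Ca²⁺ < K⁺ (isoelectronic, higher Z=20 is smaller); K⁺ < Rb⁺ (same group, period 4 vs 5); Rb⁺ < Se²⁻ (both 36 e⁻, Z=37>34).
So the order is V⁵⁺ < Ti⁴⁺ < Sc³⁺ < Ca²⁺ < K⁺ < Rb⁺ < Se²⁻; the 4th-largest ion is Ca²⁺.

Ca²⁺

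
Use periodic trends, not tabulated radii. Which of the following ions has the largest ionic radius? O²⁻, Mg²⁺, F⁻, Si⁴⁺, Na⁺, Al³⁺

O²⁻

Isoelectronic series (10 e⁻ each). Size is set by nuclear charge: more protons means a smaller ion. Si⁴⁺ (Z=14), Al³⁺ (Z=13), Mg²⁺ (Z=12), Na⁺ (Z=11), F⁻ (Z=9), O²⁻ (Z=8).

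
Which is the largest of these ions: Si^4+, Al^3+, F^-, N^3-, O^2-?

N^3-

Isoelectronic series (10 e⁻ each). Size is set by nuclear charge: more protons means a smaller ion. Si^4+ (Z=14), Al^3+ (Z=13), F^- (Z=9), O^2- (Z=8), N^3- (Z=7).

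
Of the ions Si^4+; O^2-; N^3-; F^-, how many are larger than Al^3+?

3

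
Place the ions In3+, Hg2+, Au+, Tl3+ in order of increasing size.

In3+ < Tl3+ < Hg2+ < Au+

Work out protons and electrons: In3+ has 46 e⁻ (Z=49), Tl3+ has 78 e⁻ (Z=81), Hg2+ has 78 e⁻ (Z=80), Au+ has 78 e⁻ (Z=79). In3+ < Tl3+ (same group, 1 shell fewer); Tl3+ < Hg2+ (isoelectronic, higher Z=81 is smaller); Hg2+ < Au+ (isoelectronic, higher Z=80 is smaller).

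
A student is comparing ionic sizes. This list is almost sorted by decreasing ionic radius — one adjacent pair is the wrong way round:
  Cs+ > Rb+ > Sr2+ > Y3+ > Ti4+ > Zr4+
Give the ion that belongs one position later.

Compare adjacent ions: both in group 4 with the same charge; Ti4+ (period 4) has the smaller radius — yet in this decreasing list Ti4+ sits before Zr4+. Nothing else is reversed, so Ti4+ should move one place to the right.

Ti4+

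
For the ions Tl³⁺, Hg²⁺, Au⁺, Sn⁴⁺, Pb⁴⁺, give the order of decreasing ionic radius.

Electron counts and nuclear charges: Sn⁴⁺ has 46 e⁻ (Z=50), Pb⁴⁺ has 78 e⁻ (Z=82), Tl³⁺ has 78 e⁻ (Z=81), Hg²⁺ has 78 e⁻ (Z=80), Au⁺ has 78 e⁻ (Z=79). Sn⁴⁺ < Pb⁴⁺ (same group, period 5 vs 6); Pb⁴⁺ < Tl³⁺ (isoelectronic, higher Z=82 is smaller); Tl³⁺ < Hg²⁺ (both 78 e⁻, Z=81>80); Hg²⁺ < Au⁺ (isoelectronic, higher Z=80 is smaller).

Au⁺ > Hg²⁺ > Tl³⁺ > Pb⁴⁺ > Sn⁴⁺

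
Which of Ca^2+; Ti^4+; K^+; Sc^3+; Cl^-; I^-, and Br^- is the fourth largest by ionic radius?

K^+

Ti^4+ (Z=22, 18 e⁻), Sc^3+ (Z=21, 18 e⁻), Ca^2+ (Z=20, 18 e⁻), K^+ (Z=19, 18 e⁻), Cl^- (Z=17, 18 e⁻), Br^- (Z=35, 36 e⁻), I^- (Z=53, 54 e⁻). Ti^4+ < Sc^3+ (both 18 e⁻, Z=22>21); Sc^3+ < Ca^2+ (isoelectronic, higher Z=21 is smaller); Ca^2+ < K^+ (isoelectronic, higher Z=20 is smaller); K^+ < Cl^- (both 18 e⁻, Z=19>17); Cl^- < Br^- (same group, period 3 vs 4); Br^- < I^- (same group, 1 shell fewer).
So the order is Ti^4+ < Sc^3+ < Ca^2+ < K^+ < Cl^- < Br^- < I^-; the 4th-largest ion is K^+.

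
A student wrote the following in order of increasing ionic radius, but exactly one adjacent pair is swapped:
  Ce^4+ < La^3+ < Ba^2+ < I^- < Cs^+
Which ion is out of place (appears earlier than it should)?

The pair I^-, Cs^+ is the wrong way round — both have 54 electrons but Z(Cs)=55 > Z(I)=53, so Cs^+ should be the smaller of the two. All other adjacent pairs agree with periodic trends, so I^- is the misplaced ion.

I^-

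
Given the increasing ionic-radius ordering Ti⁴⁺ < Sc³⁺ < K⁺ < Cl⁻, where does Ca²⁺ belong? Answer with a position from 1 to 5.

All of these have 18 electrons (isoelectronic). With the same electron cloud, the ion with the most protons pulls it in tightest. Nuclear charges: Ti⁴⁺ (Z=22), Sc³⁺ (Z=21), Ca²⁺ (Z=20), K⁺ (Z=19), Cl⁻ (Z=17). Highest Z is smallest.
Merged order: Ti⁴⁺ < Sc³⁺ < Ca²⁺ < K⁺ < Cl⁻ — Ca²⁺ is number 3.

3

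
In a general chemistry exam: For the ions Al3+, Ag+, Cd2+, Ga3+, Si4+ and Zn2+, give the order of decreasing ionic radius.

Work out protons and electrons: Si4+ (Z=14, 10 e⁻), Al3+ (Z=13, 10 e⁻), Ga3+ (Z=31, 28 e⁻), Zn2+ (Z=30, 28 e⁻), Cd2+ (Z=48, 46 e⁻), Ag+ (Z=47, 46 e⁻). Si4+ < Al3+ (isoelectronic, higher Z=14 is smaller); Al3+ < Ga3+ (same group, period 3 vs 4); Ga3+ < Zn2+ (both 28 e⁻, Z=31>30); Zn2+ < Cd2+ (same group, period 4 vs 5); Cd2+ < Ag+ (both 46 e⁻, Z=48>47).

Ag+ > Cd2+ > Zn2+ > Ga3+ > Al3+ > Si4+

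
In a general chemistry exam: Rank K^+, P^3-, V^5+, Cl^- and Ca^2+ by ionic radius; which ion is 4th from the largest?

Ca^2+

Isoelectronic series (18 e⁻ each). Size is set by nuclear charge: more protons means a smaller ion. V^5+ (Z=23), Ca^2+ (Z=20), K^+ (Z=19), Cl^- (Z=17), P^3- (Z=15).
That gives V^5+ < Ca^2+ < K^+ < Cl^- < P^3-. From the largest end, number 4 is Ca^2+.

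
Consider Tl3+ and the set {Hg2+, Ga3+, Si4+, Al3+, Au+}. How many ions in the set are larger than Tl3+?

2

First list Z and electron count for each: Si4+: 10 e⁻, Z=14, Al3+: 10 e⁻, Z=13, Ga3+: 28 e⁻, Z=31, Tl3+: 78 e⁻, Z=81, Hg2+: 78 e⁻, Z=80, Au+: 78 e⁻, Z=79. Si4+ < Al3+ (isoelectronic, higher Z=14 is smaller); Al3+ < Ga3+ (same group, 1 shell fewer); Ga3+ < Tl3+ (same group, 2 shells fewer); Tl3+ < Hg2+ (both 78 e⁻, Z=81>80); Hg2+ < Au+ (both 78 e⁻, Z=80>79).
Relative to Tl3+, the ions that are larger are Hg2+, Au+. So 2 are larger.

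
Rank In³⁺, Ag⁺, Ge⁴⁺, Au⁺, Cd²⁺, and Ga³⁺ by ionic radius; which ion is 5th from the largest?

Ga³⁺

Work out protons and electrons: Ge⁴⁺: 28 e⁻, Z=32, Ga³⁺: 28 e⁻, Z=31, In³⁺: 46 e⁻, Z=49, Cd²⁺: 46 e⁻, Z=48, Ag⁺: 46 e⁻, Z=47, Au⁺: 78 e⁻, Z=79. Ge⁴⁺ < Ga³⁺ (both 28 e⁻, Z=32>31); Ga³⁺ < In³⁺ (same group, 1 shell fewer); In³⁺ < Cd²⁺ (both 46 e⁻, Z=49>48); Cd²⁺ < Ag⁺ (isoelectronic, higher Z=48 is smaller); Ag⁺ < Au⁺ (same group, period 5 vs 6).
Ordering: Ge⁴⁺ < Ga³⁺ < In³⁺ < Cd²⁺ < Ag⁺ < Au⁺. The 5th largest is Ga³⁺.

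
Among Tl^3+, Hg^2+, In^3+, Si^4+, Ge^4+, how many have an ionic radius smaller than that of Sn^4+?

2

Si^4+ (Z=14, 10 e⁻), Ge^4+ (Z=32, 28 e⁻), Sn^4+ (Z=50, 46 e⁻), In^3+ (Z=49, 46 e⁻), Tl^3+ (Z=81, 78 e⁻), Hg^2+ (Z=80, 78 e⁻). Si^4+ < Ge^4+ (same group, 1 shell fewer); Ge^4+ < Sn^4+ (same group, 1 shell fewer); Sn^4+ < In^3+ (isoelectronic, higher Z=50 is smaller); In^3+ < Tl^3+ (same group, period 5 vs 6); Tl^3+ < Hg^2+ (both 78 e⁻, Z=81>80).
Relative to Sn^4+, the ions that are smaller are Si^4+, Ge^4+. That's 2.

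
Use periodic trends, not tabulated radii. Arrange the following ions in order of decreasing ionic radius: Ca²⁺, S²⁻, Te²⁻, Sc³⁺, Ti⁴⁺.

Te²⁻ > S²⁻ > Ca²⁺ > Sc³⁺ > Ti⁴⁺

Ti⁴⁺ (Z=22, 18 e⁻), Sc³⁺ (Z=21, 18 e⁻), Ca²⁺ (Z=20, 18 e⁻), S²⁻ (Z=16, 18 e⁻), Te²⁻ (Z=52, 54 e⁻). Ti⁴⁺ < Sc³⁺ (isoelectronic, higher Z=22 is smaller); Sc³⁺ < Ca²⁺ (isoelectronic, higher Z=21 is smaller); Ca²⁺ < S²⁻ (isoelectronic, higher Z=20 is smaller); S²⁻ < Te²⁻ (same group, 2 shells fewer).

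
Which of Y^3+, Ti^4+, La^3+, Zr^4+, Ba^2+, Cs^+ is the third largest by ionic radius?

La^3+

Electron counts and nuclear charges: Ti^4+ has 18 e⁻ (Z=22), Zr^4+ has 36 e⁻ (Z=40), Y^3+ has 36 e⁻ (Z=39), La^3+ has 54 e⁻ (Z=57), Ba^2+ has 54 e⁻ (Z=56), Cs^+ has 54 e⁻ (Z=55). Ti^4+ < Zr^4+ (same group, period 4 vs 5); Zr^4+ < Y^3+ (isoelectronic, higher Z=40 is smaller); Y^3+ < La^3+ (same group, period 5 vs 6); La^3+ < Ba^2+ (isoelectronic, higher Z=57 is smaller); Ba^2+ < Cs^+ (isoelectronic, higher Z=56 is smaller).
That gives Ti^4+ < Zr^4+ < Y^3+ < La^3+ < Ba^2+ < Cs^+. From the largest end, number 3 is La^3+.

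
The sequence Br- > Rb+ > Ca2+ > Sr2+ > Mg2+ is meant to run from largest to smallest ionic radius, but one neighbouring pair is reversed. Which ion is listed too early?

Ca2+

Check each adjacent pair. Ca2+ and Sr2+ are reversed: both in group 2 with the same charge; Ca2+ (period 4) has the smaller radius. No other neighbouring pair contradicts the periodic trends, so Ca2+ is the ion listed too early.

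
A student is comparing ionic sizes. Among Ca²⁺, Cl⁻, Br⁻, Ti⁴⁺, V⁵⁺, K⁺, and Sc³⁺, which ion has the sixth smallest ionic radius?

Cl⁻

First list Z and electron count for each: V⁵⁺ (Z=23, 18 e⁻), Ti⁴⁺ (Z=22, 18 e⁻), Sc³⁺ (Z=21, 18 e⁻), Ca²⁺ (Z=20, 18 e⁻), K⁺ (Z=19, 18 e⁻), Cl⁻ (Z=17, 18 e⁻), Br⁻ (Z=35, 36 e⁻). V⁵⁺ < Ti⁴⁺ (both 18 e⁻, Z=23>22); Ti⁴⁺ < Sc³⁺ (both 18 e⁻, Z=22>21); Sc³⁺ < Ca²⁺ (isoelectronic, higher Z=21 is smaller); Ca²⁺ < K⁺ (isoelectronic, higher Z=20 is smaller); K⁺ < Cl⁻ (isoelectronic, higher Z=19 is smaller); Cl⁻ < Br⁻ (same group, period 3 vs 4).
That gives V⁵⁺ < Ti⁴⁺ < Sc³⁺ < Ca²⁺ < K⁺ < Cl⁻ < Br⁻. From the smallest end, number 6 is Cl⁻.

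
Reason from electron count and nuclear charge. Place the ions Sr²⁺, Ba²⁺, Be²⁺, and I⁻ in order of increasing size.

Be²⁺ < Sr²⁺ < Ba²⁺ < I⁻

Be²⁺: 2 e⁻, Z=4, Sr²⁺: 36 e⁻, Z=38, Ba²⁺: 54 e⁻, Z=56, I⁻: 54 e⁻, Z=53. Be²⁺ < Sr²⁺ (same group, period 2 vs 5); Sr²⁺ < Ba²⁺ (same group, 1 shell fewer); Ba²⁺ < I⁻ (both 54 e⁻, Z=56>53).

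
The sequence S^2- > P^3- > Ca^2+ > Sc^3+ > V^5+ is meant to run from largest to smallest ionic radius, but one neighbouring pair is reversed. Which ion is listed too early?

S^2-

Compare adjacent ions: they are isoelectronic (18 e⁻) and S has more protons than P (16 vs 15), making S^2- smaller — yet in this decreasing list S^2- sits before P^3-. Nothing else is reversed, so S^2- should move one place to the right.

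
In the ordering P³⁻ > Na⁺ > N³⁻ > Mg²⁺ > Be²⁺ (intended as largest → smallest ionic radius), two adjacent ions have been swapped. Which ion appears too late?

N³⁻

Compare adjacent ions: they are isoelectronic (10 e⁻) and Na has more protons than N (11 vs 7), making Na⁺ smaller — yet in this decreasing list Na⁺ sits before N³⁻. Nothing else is reversed, so N³⁻ should move one place to the left.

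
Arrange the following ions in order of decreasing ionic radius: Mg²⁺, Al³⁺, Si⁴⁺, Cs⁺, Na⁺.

Cs⁺ > Na⁺ > Mg²⁺ > Al³⁺ > Si⁴⁺

Si⁴⁺: 10 e⁻, Z=14, Al³⁺: 10 e⁻, Z=13, Mg²⁺: 10 e⁻, Z=12, Na⁺: 10 e⁻, Z=11, Cs⁺: 54 e⁻, Z=55. Si⁴⁺ < Al³⁺ (both 10 e⁻, Z=14>13); Al³⁺ < Mg²⁺ (both 10 e⁻, Z=13>12); Mg²⁺ < Na⁺ (isoelectronic, higher Z=12 is smaller); Na⁺ < Cs⁺ (same group, period 3 vs 6).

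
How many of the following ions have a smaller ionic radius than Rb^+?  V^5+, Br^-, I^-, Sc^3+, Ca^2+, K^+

4

Electron counts and nuclear charges: V^5+: 18 e⁻, Z=23, Sc^3+: 18 e⁻, Z=21, Ca^2+: 18 e⁻, Z=20, K^+: 18 e⁻, Z=19, Rb^+: 36 e⁻, Z=37, Br^-: 36 e⁻, Z=35, I^-: 54 e⁻, Z=53. V^5+ < Sc^3+ (isoelectronic, higher Z=23 is smaller); Sc^3+ < Ca^2+ (isoelectronic, higher Z=21 is smaller); Ca^2+ < K^+ (both 18 e⁻, Z=20>19); K^+ < Rb^+ (same group, 1 shell fewer); Rb^+ < Br^- (both 36 e⁻, Z=37>35); Br^- < I^- (same group, period 4 vs 5).
Placing each against Rb^+: smaller — V^5+, Sc^3+, Ca^2+, K^+; larger — Br^-, I^-. Count: 4.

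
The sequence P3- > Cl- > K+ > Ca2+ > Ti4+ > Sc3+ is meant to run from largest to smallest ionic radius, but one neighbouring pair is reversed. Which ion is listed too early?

Ti4+

Scanning neighbour by neighbour, only Ti4+/Sc3+ violates a trend: they are isoelectronic (18 e⁻) and Ti has more protons than Sc (22 vs 21), making Ti4+ smaller. That makes Ti4+ the one sitting a position early relative to where it belongs.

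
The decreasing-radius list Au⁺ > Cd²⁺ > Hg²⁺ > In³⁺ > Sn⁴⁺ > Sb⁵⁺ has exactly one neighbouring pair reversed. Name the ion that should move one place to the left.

Hg²⁺

The pair Cd²⁺, Hg²⁺ is the wrong way round — both in group 12 with the same charge; Cd²⁺ (period 5) has the smaller radius. All other adjacent pairs agree with periodic trends, so Hg²⁺ is the misplaced ion.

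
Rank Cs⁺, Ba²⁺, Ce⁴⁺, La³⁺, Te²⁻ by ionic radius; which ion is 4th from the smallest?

Cs⁺

All of these have 54 electrons (isoelectronic). With the same electron cloud, the ion with the most protons pulls it in tightest. Nuclear charges: Ce⁴⁺ (Z=58), La³⁺ (Z=57), Ba²⁺ (Z=56), Cs⁺ (Z=55), Te²⁻ (Z=52). Highest Z is smallest.
Ordering: Ce⁴⁺ < La³⁺ < Ba²⁺ < Cs⁺ < Te²⁻. The 4th smallest is Cs⁺.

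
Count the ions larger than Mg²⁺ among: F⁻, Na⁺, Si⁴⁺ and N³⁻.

These species are isoelectronic with 10 electrons. The only difference is the number of protons: Si⁴⁺ (Z=14), Mg²⁺ (Z=12), Na⁺ (Z=11), F⁻ (Z=9), N³⁻ (Z=7). The strongest nuclear pull (Si⁴⁺) gives the smallest ion.
Relative to Mg²⁺, the ions that are larger are Na⁺, F⁻, N³⁻. Count: 3.

3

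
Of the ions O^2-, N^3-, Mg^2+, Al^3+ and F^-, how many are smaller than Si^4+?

0

Each ion has 10 electrons. The ranking follows nuclear charge in reverse — greater Z gives a smaller radius. Si^4+ (Z=14), Al^3+ (Z=13), Mg^2+ (Z=12), F^- (Z=9), O^2- (Z=8), N^3- (Z=7).
Relative to Si^4+, the ions that are smaller are none. That's 0.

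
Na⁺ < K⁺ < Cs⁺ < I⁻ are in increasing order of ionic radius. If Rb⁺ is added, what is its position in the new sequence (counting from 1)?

First list Z and electron count for each: Na⁺: 10 e⁻, Z=11, K⁺: 18 e⁻, Z=19, Rb⁺: 36 e⁻, Z=37, Cs⁺: 54 e⁻, Z=55, I⁻: 54 e⁻, Z=53. Na⁺ < K⁺ (same group, period 3 vs 4); K⁺ < Rb⁺ (same group, 1 shell fewer); Rb⁺ < Cs⁺ (same group, period 5 vs 6); Cs⁺ < I⁻ (both 54 e⁻, Z=55>53).
With Rb⁺ included the full order is Na⁺ < K⁺ < Rb⁺ < Cs⁺ < I⁻, so it takes position 3.

3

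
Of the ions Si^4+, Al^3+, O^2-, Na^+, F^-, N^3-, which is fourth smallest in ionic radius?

F^-

These species are isoelectronic with 10 electrons. The only difference is the number of protons: Si^4+ (Z=14), Al^3+ (Z=13), Na^+ (Z=11), F^- (Z=9), O^2- (Z=8), N^3- (Z=7). The strongest nuclear pull (Si^4+) gives the smallest ion.
Full ascending order: Si^4+ < Al^3+ < Na^+ < F^- < O^2- < N^3-. Counting from the smallest, position 4 is F^-.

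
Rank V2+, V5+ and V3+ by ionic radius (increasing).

V5+ < V3+ < V2+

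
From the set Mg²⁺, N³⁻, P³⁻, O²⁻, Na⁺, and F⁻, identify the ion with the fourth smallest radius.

O²⁻

Mg²⁺: 10 e⁻, Z=12, Na⁺: 10 e⁻, Z=11, F⁻: 10 e⁻, Z=9, O²⁻: 10 e⁻, Z=8, N³⁻: 10 e⁻, Z=7, P³⁻: 18 e⁻, Z=15. Mg²⁺ < Na⁺ (isoelectronic, higher Z=12 is smaller); Na⁺ < F⁻ (both 10 e⁻, Z=11>9); F⁻ < O²⁻ (isoelectronic, higher Z=9 is smaller); O²⁻ < N³⁻ (both 10 e⁻, Z=8>7); N³⁻ < P³⁻ (same group, 1 shell fewer).
Full ascending order: Mg²⁺ < Na⁺ < F⁻ < O²⁻ < N³⁻ < P³⁻. Counting from the smallest, position 4 is O²⁻.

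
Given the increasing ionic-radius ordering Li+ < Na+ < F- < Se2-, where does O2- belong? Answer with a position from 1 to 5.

First list Z and electron count for each: Li+ (Z=3, 2 e⁻), Na+ (Z=11, 10 e⁻), F- (Z=9, 10 e⁻), O2- (Z=8, 10 e⁻), Se2- (Z=34, 36 e⁻). Li+ < Na+ (same group, period 2 vs 3); Na+ < F- (isoelectronic, higher Z=11 is smaller); F- < O2- (both 10 e⁻, Z=9>8); O2- < Se2- (same group, period 2 vs 4).
With O2- included the full order is Li+ < Na+ < F- < O2- < Se2-, so it takes position 4.

4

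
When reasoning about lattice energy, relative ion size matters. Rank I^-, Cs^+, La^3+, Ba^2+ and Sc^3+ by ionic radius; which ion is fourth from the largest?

Electron counts and nuclear charges: Sc^3+ (Z=21, 18 e⁻), La^3+ (Z=57, 54 e⁻), Ba^2+ (Z=56, 54 e⁻), Cs^+ (Z=55, 54 e⁻), I^- (Z=53, 54 e⁻). Sc^3+ < La^3+ (same group, 2 shells fewer); La^3+ < Ba^2+ (both 54 e⁻, Z=57>56); Ba^2+ < Cs^+ (both 54 e⁻, Z=56>55); Cs^+ < I^- (both 54 e⁻, Z=55>53).
So the order is Sc^3+ < La^3+ < Ba^2+ < Cs^+ < I^-; the 4th-largest ion is La^3+.

La^3+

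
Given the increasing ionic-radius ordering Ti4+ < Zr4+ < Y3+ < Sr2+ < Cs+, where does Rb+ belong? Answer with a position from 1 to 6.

5

Work out protons and electrons: Ti4+ (Z=22, 18 e⁻), Zr4+ (Z=40, 36 e⁻), Y3+ (Z=39, 36 e⁻), Sr2+ (Z=38, 36 e⁻), Rb+ (Z=37, 36 e⁻), Cs+ (Z=55, 54 e⁻). Ti4+ < Zr4+ (same group, period 4 vs 5); Zr4+ < Y3+ (both 36 e⁻, Z=40>39); Y3+ < Sr2+ (both 36 e⁻, Z=39>38); Sr2+ < Rb+ (both 36 e⁻, Z=38>37); Rb+ < Cs+ (same group, period 5 vs 6).
Merged order: Ti4+ < Zr4+ < Y3+ < Sr2+ < Rb+ < Cs+ — Rb+ is number 5.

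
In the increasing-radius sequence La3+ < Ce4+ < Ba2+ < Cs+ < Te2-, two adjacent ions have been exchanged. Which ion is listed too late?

Ce4+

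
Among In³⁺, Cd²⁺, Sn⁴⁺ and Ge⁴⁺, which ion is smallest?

Electron counts and nuclear charges: Ge⁴⁺: 28 e⁻, Z=32, Sn⁴⁺: 46 e⁻, Z=50, In³⁺: 46 e⁻, Z=49, Cd²⁺: 46 e⁻, Z=48. Ge⁴⁺ < Sn⁴⁺ (same group, period 4 vs 5); Sn⁴⁺ < In³⁺ (isoelectronic, higher Z=50 is smaller); In³⁺ < Cd²⁺ (isoelectronic, higher Z=49 is smaller).

Ge⁴⁺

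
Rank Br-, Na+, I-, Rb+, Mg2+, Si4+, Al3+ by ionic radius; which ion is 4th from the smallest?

Tabulating Z and e⁻: Si4+: 10 e⁻, Z=14, Al3+: 10 e⁻, Z=13, Mg2+: 10 e⁻, Z=12, Na+: 10 e⁻, Z=11, Rb+: 36 e⁻, Z=37, Br-: 36 e⁻, Z=35, I-: 54 e⁻, Z=53. Si4+ < Al3+ (isoelectronic, higher Z=14 is smaller); Al3+ < Mg2+ (isoelectronic, higher Z=13 is smaller); Mg2+ < Na+ (both 10 e⁻, Z=12>11); Na+ < Rb+ (same group, period 3 vs 5); Rb+ < Br- (both 36 e⁻, Z=37>35); Br- < I- (same group, 1 shell fewer).
Full ascending order: Si4+ < Al3+ < Mg2+ < Na+ < Rb+ < Br- < I-. Counting from the smallest, position 4 is Na+.

Na+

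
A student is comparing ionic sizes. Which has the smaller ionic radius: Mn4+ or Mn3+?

Mn4+

For a single element, ionic radius drops as positive charge rises — Mn4+ < Mn3+.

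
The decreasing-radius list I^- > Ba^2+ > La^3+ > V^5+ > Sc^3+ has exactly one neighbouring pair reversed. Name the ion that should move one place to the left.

Scanning neighbour by neighbour, only V^5+/Sc^3+ violates a trend: V^5+ and Sc^3+ share 18 electrons; the higher nuclear charge on V (Z=23) contracts it more, so V^5+ < Sc^3+. That makes Sc^3+ the one sitting a position late relative to where it belongs.

Sc^3+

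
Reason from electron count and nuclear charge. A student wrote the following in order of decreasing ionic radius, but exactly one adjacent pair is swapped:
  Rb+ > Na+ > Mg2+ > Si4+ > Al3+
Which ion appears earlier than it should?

Si4+

The pair Si4+, Al3+ is the wrong way round — they are isoelectronic (10 e⁻) and Si has more protons than Al (14 vs 13), making Si4+ smaller. All other adjacent pairs agree with periodic trends, so Si4+ is the misplaced ion.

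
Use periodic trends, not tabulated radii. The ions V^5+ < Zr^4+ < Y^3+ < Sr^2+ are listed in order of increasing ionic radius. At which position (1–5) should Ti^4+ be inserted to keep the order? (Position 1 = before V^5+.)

2

Electron counts and nuclear charges: V^5+: 18 e⁻, Z=23, Ti^4+: 18 e⁻, Z=22, Zr^4+: 36 e⁻, Z=40, Y^3+: 36 e⁻, Z=39, Sr^2+: 36 e⁻, Z=38. V^5+ < Ti^4+ (both 18 e⁻, Z=23>22); Ti^4+ < Zr^4+ (same group, 1 shell fewer); Zr^4+ < Y^3+ (isoelectronic, higher Z=40 is smaller); Y^3+ < Sr^2+ (both 36 e⁻, Z=39>38).
The complete sequence is V^5+ < Ti^4+ < Zr^4+ < Y^3+ < Sr^2+. Ti^4+ sits at position 2.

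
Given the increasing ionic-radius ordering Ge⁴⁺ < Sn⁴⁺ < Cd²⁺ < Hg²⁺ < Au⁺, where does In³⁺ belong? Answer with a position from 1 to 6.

Electron counts and nuclear charges: Ge⁴⁺ (Z=32, 28 e⁻), Sn⁴⁺ (Z=50, 46 e⁻), In³⁺ (Z=49, 46 e⁻), Cd²⁺ (Z=48, 46 e⁻), Hg²⁺ (Z=80, 78 e⁻), Au⁺ (Z=79, 78 e⁻). Ge⁴⁺ < Sn⁴⁺ (same group, 1 shell fewer); Sn⁴⁺ < In³⁺ (isoelectronic, higher Z=50 is smaller); In³⁺ < Cd²⁺ (isoelectronic, higher Z=49 is smaller); Cd²⁺ < Hg²⁺ (same group, 1 shell fewer); Hg²⁺ < Au⁺ (both 78 e⁻, Z=80>79).
Putting In³⁺ in gives Ge⁴⁺ < Sn⁴⁺ < In³⁺ < Cd²⁺ < Hg²⁺ < Au⁺; it lands at slot 3.

3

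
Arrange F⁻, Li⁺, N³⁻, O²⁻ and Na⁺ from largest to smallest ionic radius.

N³⁻ > O²⁻ > F⁻ > Na⁺ > Li⁺

Electron counts and nuclear charges: Li⁺: 2 e⁻, Z=3, Na⁺: 10 e⁻, Z=11, F⁻: 10 e⁻, Z=9, O²⁻: 10 e⁻, Z=8, N³⁻: 10 e⁻, Z=7. Li⁺ < Na⁺ (same group, 1 shell fewer); Na⁺ < F⁻ (isoelectronic, higher Z=11 is smaller); F⁻ < O²⁻ (both 10 e⁻, Z=9>8); O²⁻ < N³⁻ (isoelectronic, higher Z=8 is smaller).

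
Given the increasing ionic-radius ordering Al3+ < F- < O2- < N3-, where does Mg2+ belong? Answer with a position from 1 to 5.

2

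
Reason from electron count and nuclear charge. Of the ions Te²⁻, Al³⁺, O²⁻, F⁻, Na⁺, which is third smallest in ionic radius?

Electron counts and nuclear charges: Al³⁺ (Z=13, 10 e⁻), Na⁺ (Z=11, 10 e⁻), F⁻ (Z=9, 10 e⁻), O²⁻ (Z=8, 10 e⁻), Te²⁻ (Z=52, 54 e⁻). Al³⁺ < Na⁺ (both 10 e⁻, Z=13>11); Na⁺ < F⁻ (both 10 e⁻, Z=11>9); F⁻ < O²⁻ (isoelectronic, higher Z=9 is smaller); O²⁻ < Te²⁻ (same group, 3 shells fewer).
That gives Al³⁺ < Na⁺ < F⁻ < O²⁻ < Te²⁻. From the smallest end, number 3 is F⁻.

F⁻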